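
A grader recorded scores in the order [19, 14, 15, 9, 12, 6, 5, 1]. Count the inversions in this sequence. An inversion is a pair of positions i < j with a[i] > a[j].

Sweep left to right; for each value list the smaller values that follow it:
19 → 14, 15, 9, 12, 6, 5, 1 → 7
14 → 9, 12, 6, 5, 1 → 5
15 → 9, 12, 6, 5, 1 → 5
9 → 6, 5, 1 → 3
12 → 6, 5, 1 → 3
6 → 5, 1 → 2
5 → 1 → 1
1 → none → 0
Sum: 7 + 5 + 5 + 3 + 3 + 2 + 1 + 0 = 26

Out-of-order pairs: 26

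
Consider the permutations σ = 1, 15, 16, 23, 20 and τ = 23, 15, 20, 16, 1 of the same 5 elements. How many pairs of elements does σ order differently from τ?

Discordant pairs: 7

Assign each item its position (1..5) in the first ordering, then rewrite the second ordering as that position sequence:
positions: 1→1, 15→2, 16→3, 23→4, 20→5
second ordering as positions: [4, 2, 5, 3, 1]
Discordant pairs = inversions in this position sequence.
4: 2, 3, 1 → 3
2: 1 → 1
5: 3, 1 → 2
3: 1 → 1
1: 0
Total: 3 + 1 + 2 + 1 + 0 = 7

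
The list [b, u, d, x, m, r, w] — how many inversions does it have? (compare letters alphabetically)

6

Count, for each position, how many later elements it exceeds:
b → none → 0
u → d, m, r → 3
d → none → 0
x → m, r, w → 3
m → none → 0
r → none → 0
w → none → 0
Sum: 0 + 3 + 0 + 3 + 0 + 0 + 0 = 6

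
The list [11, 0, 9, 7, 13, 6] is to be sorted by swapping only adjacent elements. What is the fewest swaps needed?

Each adjacent swap fixes exactly one inversion, so the minimum swap count equals the number of inversions.
Count inversions — for each element, later elements that are smaller:
11: 0, 9, 7, 6 → 4
0: none → 0
9: 7, 6 → 2
7: 6 → 1
13: 6 → 1
6: none → 0
Total inversions: 4 + 0 + 2 + 1 + 1 + 0 = 8

There are 8 adjacent swaps.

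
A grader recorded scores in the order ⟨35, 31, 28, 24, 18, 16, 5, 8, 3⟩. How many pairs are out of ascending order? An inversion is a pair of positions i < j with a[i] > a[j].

Sweep left to right; for each value list the smaller values that follow it:
35: 8
31: 7
28: 6
24: 5
18: 4
16: 3
5: 1
8: 1
3: 0
Sum: 8 + 7 + 6 + 5 + 4 + 3 + 1 + 1 + 0 = 35

35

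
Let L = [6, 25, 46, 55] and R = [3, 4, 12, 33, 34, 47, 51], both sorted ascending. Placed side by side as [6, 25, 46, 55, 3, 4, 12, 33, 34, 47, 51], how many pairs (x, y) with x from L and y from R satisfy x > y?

17

Count, for every r in R, how many entries of L exceed r:
r = 3: 6, 25, 46, 55 → 4
r = 4: 6, 25, 46, 55 → 4
r = 12: 25, 46, 55 → 3
r = 33: 46, 55 → 2
r = 34: 46, 55 → 2
r = 47: 55 → 1
r = 51: 55 → 1
Cross-inversions: 4 + 4 + 3 + 2 + 2 + 1 + 1 = 17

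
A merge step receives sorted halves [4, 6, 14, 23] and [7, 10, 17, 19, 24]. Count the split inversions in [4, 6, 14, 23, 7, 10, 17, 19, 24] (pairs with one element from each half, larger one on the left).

Count, for every r in R, how many entries of L exceed r:
r = 7: 14, 23 → 2
r = 10: 14, 23 → 2
r = 17: 23 → 1
r = 19: 23 → 1
r = 24: none → 0
Cross-inversions: 2 + 2 + 1 + 1 + 0 = 6

6 split inversions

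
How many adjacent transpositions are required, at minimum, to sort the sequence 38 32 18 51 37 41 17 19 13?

Each adjacent swap fixes exactly one inversion, so the minimum swap count equals the number of inversions.
Count inversions — for each element, later elements that are smaller:
38: 32, 18, 37, 17, 19, 13 → 6
32: 18, 17, 19, 13 → 4
18: 17, 13 → 2
51: 37, 41, 17, 19, 13 → 5
37: 17, 19, 13 → 3
41: 17, 19, 13 → 3
17: 13 → 1
19: 13 → 1
13: none → 0
Total inversions: 6 + 4 + 2 + 5 + 3 + 3 + 1 + 1 + 0 = 25

25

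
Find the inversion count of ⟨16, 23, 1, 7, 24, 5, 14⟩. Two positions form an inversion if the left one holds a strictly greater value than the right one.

11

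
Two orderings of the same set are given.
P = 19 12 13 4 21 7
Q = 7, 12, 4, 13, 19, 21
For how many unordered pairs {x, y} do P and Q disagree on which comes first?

Assign each item its position (1..6) in the first ordering, then rewrite the second ordering as that position sequence:
positions: 19→1, 12→2, 13→3, 4→4, 21→5, 7→6
second ordering as positions: [6, 2, 4, 3, 1, 5]
Discordant pairs = inversions in this position sequence.
6: 2, 4, 3, 1, 5 → 5
2: 1 → 1
4: 3, 1 → 2
3: 1 → 1
1: 0
5: 0
Total: 5 + 1 + 2 + 1 + 0 + 0 = 9

9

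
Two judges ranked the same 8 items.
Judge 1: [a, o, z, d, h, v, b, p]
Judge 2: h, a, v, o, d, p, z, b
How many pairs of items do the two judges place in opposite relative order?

Assign each item its position (1..8) in the first ordering, then rewrite the second ordering as that position sequence:
positions: a→1, o→2, z→3, d→4, h→5, v→6, b→7, p→8
second ordering as positions: [5, 1, 6, 2, 4, 8, 3, 7]
Discordant pairs = inversions in this position sequence.
5: 1, 2, 4, 3 → 4
1: 0
6: 2, 4, 3 → 3
2: 0
4: 3 → 1
8: 3, 7 → 2
3: 0
7: 0
Total: 4 + 0 + 3 + 0 + 1 + 2 + 0 + 0 = 10

10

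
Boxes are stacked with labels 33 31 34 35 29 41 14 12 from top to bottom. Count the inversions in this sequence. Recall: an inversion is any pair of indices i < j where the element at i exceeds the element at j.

There are 18 inversions.

Count, for each position, how many later elements it exceeds:
33: 4
31: 3
34: 3
35: 3
29: 2
41: 2
14: 1
12: 0
Sum: 4 + 3 + 3 + 3 + 2 + 2 + 1 + 0 = 18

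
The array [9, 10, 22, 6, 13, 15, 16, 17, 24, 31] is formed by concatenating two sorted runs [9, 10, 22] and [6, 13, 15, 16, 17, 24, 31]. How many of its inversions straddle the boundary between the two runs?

7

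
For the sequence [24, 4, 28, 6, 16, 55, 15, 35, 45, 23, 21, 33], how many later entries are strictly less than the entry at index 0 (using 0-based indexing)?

The element at index 0 is 24.
Elements after it: 4, 28, 6, 16, 55, 15, 35, 45, 23, 21, 33
Those smaller than 24: 4, 6, 16, 15, 23, 21

6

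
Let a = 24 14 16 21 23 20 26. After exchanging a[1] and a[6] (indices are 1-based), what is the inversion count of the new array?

2

Positions 1 and 6 hold 24 and 20; after swapping, the array is [20, 14, 16, 21, 23, 24, 26].
For each element, count later entries that are smaller:
20 → 14, 16 → 2
14 → none → 0
16 → none → 0
21 → none → 0
23 → none → 0
24 → none → 0
26 → none → 0
Sum: 2 + 0 + 0 + 0 + 0 + 0 + 0 = 2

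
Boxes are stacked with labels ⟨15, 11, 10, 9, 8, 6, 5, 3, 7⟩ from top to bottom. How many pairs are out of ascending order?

Sweep left to right; for each value list the smaller values that follow it:
15 → 11, 10, 9, 8, 6, 5, 3, 7 → 8
11 → 10, 9, 8, 6, 5, 3, 7 → 7
10 → 9, 8, 6, 5, 3, 7 → 6
9 → 8, 6, 5, 3, 7 → 5
8 → 6, 5, 3, 7 → 4
6 → 5, 3 → 2
5 → 3 → 1
3 → none → 0
7 → none → 0
Sum: 8 + 7 + 6 + 5 + 4 + 2 + 1 + 0 + 0 = 33

33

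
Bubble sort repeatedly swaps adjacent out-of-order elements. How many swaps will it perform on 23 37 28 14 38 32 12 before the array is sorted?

The minimum number of adjacent swaps to sort an array equals its inversion count, since every such swap removes exactly one inversion.
Count inversions — for each element, later elements that are smaller:
23: 14, 12 → 2
37: 28, 14, 32, 12 → 4
28: 14, 12 → 2
14: 12 → 1
38: 32, 12 → 2
32: 12 → 1
12: none → 0
Total inversions: 2 + 4 + 2 + 1 + 2 + 1 + 0 = 12

12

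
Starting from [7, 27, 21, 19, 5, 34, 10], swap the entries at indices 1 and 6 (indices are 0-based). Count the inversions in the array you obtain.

6 inversions

Positions 1 and 6 hold 27 and 10; after swapping, the array is [7, 10, 21, 19, 5, 34, 27].
Element-by-element contributions:
7: 1
10: 1
21: 2
19: 1
5: 0
34: 1
27: 0
Sum: 1 + 1 + 2 + 1 + 0 + 1 + 0 = 6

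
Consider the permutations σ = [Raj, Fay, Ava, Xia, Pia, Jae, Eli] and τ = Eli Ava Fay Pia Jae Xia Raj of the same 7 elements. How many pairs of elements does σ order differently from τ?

Discordant pairs: 14

Assign each item its position (1..7) in the first ordering, then rewrite the second ordering as that position sequence:
positions: Raj→1, Fay→2, Ava→3, Xia→4, Pia→5, Jae→6, Eli→7
second ordering as positions: [7, 3, 2, 5, 6, 4, 1]
Discordant pairs = inversions in this position sequence.
7: 3, 2, 5, 6, 4, 1 → 6
3: 2, 1 → 2
2: 1 → 1
5: 4, 1 → 2
6: 4, 1 → 2
4: 1 → 1
1: 0
Total: 6 + 2 + 1 + 2 + 2 + 1 + 0 = 14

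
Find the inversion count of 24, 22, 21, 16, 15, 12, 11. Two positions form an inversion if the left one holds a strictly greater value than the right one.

Out-of-order pairs: 21

Sweep left to right; for each value list the smaller values that follow it:
24 → 22, 21, 16, 15, 12, 11 → 6
22 → 21, 16, 15, 12, 11 → 5
21 → 16, 15, 12, 11 → 4
16 → 15, 12, 11 → 3
15 → 12, 11 → 2
12 → 11 → 1
11 → none → 0
Sum: 6 + 5 + 4 + 3 + 2 + 1 + 0 = 21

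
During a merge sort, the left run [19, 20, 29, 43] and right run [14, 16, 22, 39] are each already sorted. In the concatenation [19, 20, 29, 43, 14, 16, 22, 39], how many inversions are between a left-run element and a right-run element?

Count, for every r in R, how many entries of L exceed r:
r = 14: 19, 20, 29, 43 → 4
r = 16: 19, 20, 29, 43 → 4
r = 22: 29, 43 → 2
r = 39: 43 → 1
Cross-inversions: 4 + 4 + 2 + 1 = 11

Cross-inversions: 11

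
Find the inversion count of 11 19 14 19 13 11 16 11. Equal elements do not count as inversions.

Element-by-element contributions:
11: 0
19: 5
14: 3
19: 4
13: 2
11: 0
16: 1
11: 0
Sum: 0 + 5 + 3 + 4 + 2 + 0 + 1 + 0 = 15

15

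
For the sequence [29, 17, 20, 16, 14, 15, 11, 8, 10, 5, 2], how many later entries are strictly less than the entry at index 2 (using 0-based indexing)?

8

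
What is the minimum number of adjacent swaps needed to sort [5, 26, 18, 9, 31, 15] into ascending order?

6 swaps

The minimum number of adjacent swaps to sort an array equals its inversion count, since every such swap removes exactly one inversion.
Count inversions — for each element, later elements that are smaller:
5: none → 0
26: 18, 9, 15 → 3
18: 9, 15 → 2
9: none → 0
31: 15 → 1
15: none → 0
Total inversions: 0 + 3 + 2 + 0 + 1 + 0 = 6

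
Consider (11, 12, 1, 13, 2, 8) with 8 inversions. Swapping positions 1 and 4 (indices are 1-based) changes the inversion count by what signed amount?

+3

Positions 1 and 4 hold 11 and 13; after swapping, the array is [13, 12, 1, 11, 2, 8].
For each element, count later entries that are smaller:
13 → 12, 1, 11, 2, 8 → 5
12 → 1, 11, 2, 8 → 4
1 → none → 0
11 → 2, 8 → 2
2 → none → 0
8 → none → 0
Sum: 5 + 4 + 0 + 2 + 0 + 0 = 11
Change: 11 − 8 = +3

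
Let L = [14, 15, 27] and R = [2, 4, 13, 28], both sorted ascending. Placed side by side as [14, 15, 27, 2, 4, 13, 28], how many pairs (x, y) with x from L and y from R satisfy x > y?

Count, for every r in R, how many entries of L exceed r:
r = 2: 14, 15, 27 → 3
r = 4: 14, 15, 27 → 3
r = 13: 14, 15, 27 → 3
r = 28: none → 0
Cross-inversions: 3 + 3 + 3 + 0 = 9

There are 9 cross-inversions.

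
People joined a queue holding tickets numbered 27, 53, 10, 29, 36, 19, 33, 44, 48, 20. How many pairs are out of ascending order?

19

Count, for each position, how many later elements it exceeds:
27 → 10, 19, 20 → 3
53 → 10, 29, 36, 19, 33, 44, 48, 20 → 8
10 → none → 0
29 → 19, 20 → 2
36 → 19, 33, 20 → 3
19 → none → 0
33 → 20 → 1
44 → 20 → 1
48 → 20 → 1
20 → none → 0
Sum: 3 + 8 + 0 + 2 + 3 + 0 + 1 + 1 + 1 + 0 = 19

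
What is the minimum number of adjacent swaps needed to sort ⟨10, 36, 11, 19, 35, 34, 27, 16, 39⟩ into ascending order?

The minimum number of adjacent swaps to sort an array equals its inversion count, since every such swap removes exactly one inversion.
Count inversions — for each element, later elements that are smaller:
10: none → 0
36: 11, 19, 35, 34, 27, 16 → 6
11: none → 0
19: 16 → 1
35: 34, 27, 16 → 3
34: 27, 16 → 2
27: 16 → 1
16: none → 0
39: none → 0
Total inversions: 0 + 6 + 0 + 1 + 3 + 2 + 1 + 0 + 0 = 13

13 swaps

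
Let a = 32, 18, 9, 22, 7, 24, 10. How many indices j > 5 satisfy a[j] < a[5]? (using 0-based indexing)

The element at index 5 is 24.
Elements after it: 10
Those smaller than 24: 10

1 such element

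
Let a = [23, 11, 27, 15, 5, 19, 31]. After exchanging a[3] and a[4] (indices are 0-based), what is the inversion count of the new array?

8 inversions

Positions 3 and 4 hold 15 and 5; after swapping, the array is [23, 11, 27, 5, 15, 19, 31].
For each element, count later entries that are smaller:
23 → 11, 5, 15, 19 → 4
11 → 5 → 1
27 → 5, 15, 19 → 3
5 → none → 0
15 → none → 0
19 → none → 0
31 → none → 0
Sum: 4 + 1 + 3 + 0 + 0 + 0 + 0 = 8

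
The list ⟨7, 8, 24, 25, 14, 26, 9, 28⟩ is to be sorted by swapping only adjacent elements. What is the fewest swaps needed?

Each adjacent swap fixes exactly one inversion, so the minimum swap count equals the number of inversions.
Count inversions — for each element, later elements that are smaller:
7: none → 0
8: none → 0
24: 14, 9 → 2
25: 14, 9 → 2
14: 9 → 1
26: 9 → 1
9: none → 0
28: none → 0
Total inversions: 0 + 0 + 2 + 2 + 1 + 1 + 0 + 0 = 6

6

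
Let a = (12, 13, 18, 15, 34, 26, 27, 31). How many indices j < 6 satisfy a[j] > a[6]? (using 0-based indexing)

1 such element

The element at index 6 is 27.
Elements before it: 12, 13, 18, 15, 34, 26
Those larger than 27: 34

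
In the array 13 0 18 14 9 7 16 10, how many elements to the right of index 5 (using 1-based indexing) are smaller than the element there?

1

The element at index 5 is 9.
Elements after it: 7, 16, 10
Those smaller than 9: 7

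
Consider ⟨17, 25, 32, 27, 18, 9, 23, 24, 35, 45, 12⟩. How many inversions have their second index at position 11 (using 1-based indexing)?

9 such elements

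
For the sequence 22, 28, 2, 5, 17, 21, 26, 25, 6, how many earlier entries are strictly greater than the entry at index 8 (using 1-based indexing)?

2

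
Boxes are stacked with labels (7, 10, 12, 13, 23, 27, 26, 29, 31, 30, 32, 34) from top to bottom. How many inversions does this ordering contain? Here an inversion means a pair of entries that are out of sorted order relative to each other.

Sweep left to right; for each value list the smaller values that follow it:
7 → none → 0
10 → none → 0
12 → none → 0
13 → none → 0
23 → none → 0
27 → 26 → 1
26 → none → 0
29 → none → 0
31 → 30 → 1
30 → none → 0
32 → none → 0
34 → none → 0
Sum: 0 + 0 + 0 + 0 + 0 + 1 + 0 + 0 + 1 + 0 + 0 + 0 = 2

2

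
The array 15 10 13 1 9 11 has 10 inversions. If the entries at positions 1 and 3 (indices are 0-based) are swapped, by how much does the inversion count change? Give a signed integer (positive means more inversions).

-1

Positions 1 and 3 hold 10 and 1; after swapping, the array is [15, 1, 13, 10, 9, 11].
Element-by-element contributions:
15: 5
1: 0
13: 3
10: 1
9: 0
11: 0
Sum: 5 + 0 + 3 + 1 + 0 + 0 = 9
Change: 9 − 10 = -1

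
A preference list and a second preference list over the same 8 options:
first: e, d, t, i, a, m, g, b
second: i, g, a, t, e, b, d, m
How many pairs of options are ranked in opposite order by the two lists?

15 pairs

Assign each item its position (1..8) in the first ordering, then rewrite the second ordering as that position sequence:
positions: e→1, d→2, t→3, i→4, a→5, m→6, g→7, b→8
second ordering as positions: [4, 7, 5, 3, 1, 8, 2, 6]
Discordant pairs = inversions in this position sequence.
4: 3, 1, 2 → 3
7: 5, 3, 1, 2, 6 → 5
5: 3, 1, 2 → 3
3: 1, 2 → 2
1: 0
8: 2, 6 → 2
2: 0
6: 0
Total: 3 + 5 + 3 + 2 + 0 + 2 + 0 + 0 = 15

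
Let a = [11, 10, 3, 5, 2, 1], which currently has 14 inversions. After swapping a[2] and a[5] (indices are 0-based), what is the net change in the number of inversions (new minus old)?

-3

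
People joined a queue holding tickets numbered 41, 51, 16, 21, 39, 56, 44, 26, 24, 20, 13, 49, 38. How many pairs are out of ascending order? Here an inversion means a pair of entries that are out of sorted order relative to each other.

Count, for each position, how many later elements it exceeds:
41 → 16, 21, 39, 26, 24, 20, 13, 38 → 8
51 → 16, 21, 39, 44, 26, 24, 20, 13, 49, 38 → 10
16 → 13 → 1
21 → 20, 13 → 2
39 → 26, 24, 20, 13, 38 → 5
56 → 44, 26, 24, 20, 13, 49, 38 → 7
44 → 26, 24, 20, 13, 38 → 5
26 → 24, 20, 13 → 3
24 → 20, 13 → 2
20 → 13 → 1
13 → none → 0
49 → 38 → 1
38 → none → 0
Sum: 8 + 10 + 1 + 2 + 5 + 7 + 5 + 3 + 2 + 1 + 0 + 1 + 0 = 45

There are 45 inversions.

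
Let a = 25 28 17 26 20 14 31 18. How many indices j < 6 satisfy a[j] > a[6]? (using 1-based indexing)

5

The element at index 6 is 14.
Elements before it: 25, 28, 17, 26, 20
Those larger than 14: 25, 28, 17, 26, 20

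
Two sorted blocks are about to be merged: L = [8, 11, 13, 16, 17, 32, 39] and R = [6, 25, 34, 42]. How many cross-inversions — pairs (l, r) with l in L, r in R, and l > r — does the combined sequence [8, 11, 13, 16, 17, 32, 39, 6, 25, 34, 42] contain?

10

Take each right-half value and tally the left-half values above it:
r = 6: 8, 11, 13, 16, 17, 32, 39 → 7
r = 25: 32, 39 → 2
r = 34: 39 → 1
r = 42: none → 0
Cross-inversions: 7 + 2 + 1 + 0 = 10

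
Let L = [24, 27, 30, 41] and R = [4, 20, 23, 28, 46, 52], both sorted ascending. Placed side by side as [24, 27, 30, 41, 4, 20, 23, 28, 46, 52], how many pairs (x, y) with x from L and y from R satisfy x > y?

14

Take each right-half value and tally the left-half values above it:
r = 4: 24, 27, 30, 41 → 4
r = 20: 24, 27, 30, 41 → 4
r = 23: 24, 27, 30, 41 → 4
r = 28: 30, 41 → 2
r = 46: none → 0
r = 52: none → 0
Cross-inversions: 4 + 4 + 4 + 2 + 0 + 0 = 14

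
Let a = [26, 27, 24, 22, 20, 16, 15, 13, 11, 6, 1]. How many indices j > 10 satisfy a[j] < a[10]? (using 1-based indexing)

1 such element

The element at index 10 is 6.
Elements after it: 1
Those smaller than 6: 1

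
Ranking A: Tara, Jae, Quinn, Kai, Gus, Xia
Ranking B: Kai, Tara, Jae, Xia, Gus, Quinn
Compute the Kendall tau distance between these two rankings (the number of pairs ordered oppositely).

Assign each item its position (1..6) in the first ordering, then rewrite the second ordering as that position sequence:
positions: Tara→1, Jae→2, Quinn→3, Kai→4, Gus→5, Xia→6
second ordering as positions: [4, 1, 2, 6, 5, 3]
Discordant pairs = inversions in this position sequence.
4: 1, 2, 3 → 3
1: 0
2: 0
6: 5, 3 → 2
5: 3 → 1
3: 0
Total: 3 + 0 + 0 + 2 + 1 + 0 = 6

6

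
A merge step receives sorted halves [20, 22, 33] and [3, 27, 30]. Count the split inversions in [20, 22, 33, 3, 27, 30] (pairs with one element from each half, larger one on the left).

Take each right-half value and tally the left-half values above it:
r = 3: 20, 22, 33 → 3
r = 27: 33 → 1
r = 30: 33 → 1
Cross-inversions: 3 + 1 + 1 = 5

5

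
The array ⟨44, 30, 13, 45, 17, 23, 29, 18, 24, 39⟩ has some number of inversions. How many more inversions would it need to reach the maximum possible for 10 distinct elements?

22

Maximum inversions for 10 distinct elements is C(10, 2) = 10·9/2 = 45.
Current inversions — for each element, count later smaller elements:
44: 8
30: 6
13: 0
45: 6
17: 0
23: 1
29: 2
18: 0
24: 0
39: 0
Current total: 8 + 6 + 0 + 6 + 0 + 1 + 2 + 0 + 0 + 0 = 23
Shortfall: 45 − 23 = 22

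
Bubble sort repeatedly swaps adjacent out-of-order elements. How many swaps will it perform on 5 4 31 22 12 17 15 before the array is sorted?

There are 9 adjacent swaps.

Minimum adjacent swaps = number of inversions (each swap of adjacent out-of-order elements removes one inversion and no swap can remove more).
Count inversions — for each element, later elements that are smaller:
5: 4 → 1
4: none → 0
31: 22, 12, 17, 15 → 4
22: 12, 17, 15 → 3
12: none → 0
17: 15 → 1
15: none → 0
Total inversions: 1 + 0 + 4 + 3 + 0 + 1 + 0 = 9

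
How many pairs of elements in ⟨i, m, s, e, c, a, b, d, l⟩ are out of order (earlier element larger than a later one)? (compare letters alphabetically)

For each element, count later entries that are smaller:
i: 5
m: 6
s: 6
e: 4
c: 2
a: 0
b: 0
d: 0
l: 0
Sum: 5 + 6 + 6 + 4 + 2 + 0 + 0 + 0 + 0 = 23

23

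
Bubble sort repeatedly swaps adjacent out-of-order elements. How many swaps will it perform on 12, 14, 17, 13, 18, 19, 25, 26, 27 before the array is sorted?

The minimum number of adjacent swaps to sort an array equals its inversion count, since every such swap removes exactly one inversion.
Count inversions — for each element, later elements that are smaller:
12: none → 0
14: 13 → 1
17: 13 → 1
13: none → 0
18: none → 0
19: none → 0
25: none → 0
26: none → 0
27: none → 0
Total inversions: 0 + 1 + 1 + 0 + 0 + 0 + 0 + 0 + 0 = 2

2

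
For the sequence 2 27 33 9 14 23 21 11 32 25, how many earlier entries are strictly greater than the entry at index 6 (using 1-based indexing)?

2

The element at index 6 is 23.
Elements before it: 2, 27, 33, 9, 14
Those larger than 23: 27, 33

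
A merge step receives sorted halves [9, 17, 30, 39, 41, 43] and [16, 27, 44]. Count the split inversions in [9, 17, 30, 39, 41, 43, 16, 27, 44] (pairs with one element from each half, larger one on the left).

Count, for every r in R, how many entries of L exceed r:
r = 16: 17, 30, 39, 41, 43 → 5
r = 27: 30, 39, 41, 43 → 4
r = 44: none → 0
Cross-inversions: 5 + 4 + 0 = 9

9 cross-inversions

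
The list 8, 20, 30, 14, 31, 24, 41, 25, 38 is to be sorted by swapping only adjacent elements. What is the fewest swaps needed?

The minimum number of adjacent swaps to sort an array equals its inversion count, since every such swap removes exactly one inversion.
Count inversions — for each element, later elements that are smaller:
8: none → 0
20: 14 → 1
30: 14, 24, 25 → 3
14: none → 0
31: 24, 25 → 2
24: none → 0
41: 25, 38 → 2
25: none → 0
38: none → 0
Total inversions: 0 + 1 + 3 + 0 + 2 + 0 + 2 + 0 + 0 = 8

8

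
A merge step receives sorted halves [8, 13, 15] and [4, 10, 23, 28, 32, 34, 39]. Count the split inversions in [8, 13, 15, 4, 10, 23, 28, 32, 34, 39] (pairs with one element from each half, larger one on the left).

Take each right-half value and tally the left-half values above it:
r = 4: 8, 13, 15 → 3
r = 10: 13, 15 → 2
r = 23: none → 0
r = 28: none → 0
r = 32: none → 0
r = 34: none → 0
r = 39: none → 0
Cross-inversions: 3 + 2 + 0 + 0 + 0 + 0 + 0 = 5

5 cross-inversions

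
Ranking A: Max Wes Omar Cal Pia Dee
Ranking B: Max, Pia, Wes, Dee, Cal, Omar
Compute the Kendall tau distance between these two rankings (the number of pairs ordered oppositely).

6 discordant pairs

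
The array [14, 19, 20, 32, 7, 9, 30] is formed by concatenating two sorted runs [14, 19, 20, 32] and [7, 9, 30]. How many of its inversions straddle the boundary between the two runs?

Split inversions: 9

Count, for every r in R, how many entries of L exceed r:
r = 7: 14, 19, 20, 32 → 4
r = 9: 14, 19, 20, 32 → 4
r = 30: 32 → 1
Cross-inversions: 4 + 4 + 1 = 9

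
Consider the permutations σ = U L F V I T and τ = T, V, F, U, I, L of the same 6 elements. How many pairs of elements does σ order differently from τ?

Discordant pairs: 11

Assign each item its position (1..6) in the first ordering, then rewrite the second ordering as that position sequence:
positions: U→1, L→2, F→3, V→4, I→5, T→6
second ordering as positions: [6, 4, 3, 1, 5, 2]
Discordant pairs = inversions in this position sequence.
6: 4, 3, 1, 5, 2 → 5
4: 3, 1, 2 → 3
3: 1, 2 → 2
1: 0
5: 2 → 1
2: 0
Total: 5 + 3 + 2 + 0 + 1 + 0 = 11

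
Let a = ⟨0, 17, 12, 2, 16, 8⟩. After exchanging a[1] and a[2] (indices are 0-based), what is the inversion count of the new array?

6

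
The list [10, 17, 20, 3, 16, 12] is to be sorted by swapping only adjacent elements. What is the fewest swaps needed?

Adjacent swaps: 8

The minimum number of adjacent swaps to sort an array equals its inversion count, since every such swap removes exactly one inversion.
Count inversions — for each element, later elements that are smaller:
10: 3 → 1
17: 3, 16, 12 → 3
20: 3, 16, 12 → 3
3: none → 0
16: 12 → 1
12: none → 0
Total inversions: 1 + 3 + 3 + 0 + 1 + 0 = 8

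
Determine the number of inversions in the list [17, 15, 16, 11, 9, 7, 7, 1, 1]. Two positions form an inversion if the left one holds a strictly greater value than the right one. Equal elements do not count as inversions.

33 out-of-order pairs

Element-by-element contributions:
17 → 15, 16, 11, 9, 7, 7, 1, 1 → 8
15 → 11, 9, 7, 7, 1, 1 → 6
16 → 11, 9, 7, 7, 1, 1 → 6
11 → 9, 7, 7, 1, 1 → 5
9 → 7, 7, 1, 1 → 4
7 → 1, 1 → 2
7 → 1, 1 → 2
1 → none → 0
1 → none → 0
Sum: 8 + 6 + 6 + 5 + 4 + 2 + 2 + 0 + 0 = 33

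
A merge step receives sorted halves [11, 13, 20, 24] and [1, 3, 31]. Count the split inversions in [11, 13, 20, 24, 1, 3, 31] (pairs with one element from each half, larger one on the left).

Count, for every r in R, how many entries of L exceed r:
r = 1: 11, 13, 20, 24 → 4
r = 3: 11, 13, 20, 24 → 4
r = 31: none → 0
Cross-inversions: 4 + 4 + 0 = 8

8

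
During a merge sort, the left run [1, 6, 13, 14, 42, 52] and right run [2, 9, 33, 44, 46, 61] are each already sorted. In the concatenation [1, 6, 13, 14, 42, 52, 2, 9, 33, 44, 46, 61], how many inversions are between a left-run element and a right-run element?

There are 13 cross-inversions.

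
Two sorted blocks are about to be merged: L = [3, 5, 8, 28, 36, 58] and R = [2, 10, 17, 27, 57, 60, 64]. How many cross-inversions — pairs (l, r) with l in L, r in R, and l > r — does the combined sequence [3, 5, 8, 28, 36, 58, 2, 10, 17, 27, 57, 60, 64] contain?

16 split inversions

Count, for every r in R, how many entries of L exceed r:
r = 2: 3, 5, 8, 28, 36, 58 → 6
r = 10: 28, 36, 58 → 3
r = 17: 28, 36, 58 → 3
r = 27: 28, 36, 58 → 3
r = 57: 58 → 1
r = 60: none → 0
r = 64: none → 0
Cross-inversions: 6 + 3 + 3 + 3 + 1 + 0 + 0 = 16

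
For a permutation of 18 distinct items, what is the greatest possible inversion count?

153 inversions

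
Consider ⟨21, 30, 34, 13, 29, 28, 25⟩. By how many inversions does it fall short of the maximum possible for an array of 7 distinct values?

Maximum inversions for 7 distinct elements is C(7, 2) = 7·6/2 = 21.
Current inversions — for each element, count later smaller elements:
21: 1
30: 4
34: 4
13: 0
29: 2
28: 1
25: 0
Current total: 1 + 4 + 4 + 0 + 2 + 1 + 0 = 12
Shortfall: 21 − 12 = 9

9 inversions short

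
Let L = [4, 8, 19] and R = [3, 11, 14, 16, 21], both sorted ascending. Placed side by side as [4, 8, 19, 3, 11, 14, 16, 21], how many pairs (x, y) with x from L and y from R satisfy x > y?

Take each right-half value and tally the left-half values above it:
r = 3: 4, 8, 19 → 3
r = 11: 19 → 1
r = 14: 19 → 1
r = 16: 19 → 1
r = 21: none → 0
Cross-inversions: 3 + 1 + 1 + 1 + 0 = 6

6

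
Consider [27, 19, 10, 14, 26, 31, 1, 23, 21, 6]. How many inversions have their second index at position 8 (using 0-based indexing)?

4

The element at index 8 is 21.
Elements before it: 27, 19, 10, 14, 26, 31, 1, 23
Those larger than 21: 27, 26, 31, 23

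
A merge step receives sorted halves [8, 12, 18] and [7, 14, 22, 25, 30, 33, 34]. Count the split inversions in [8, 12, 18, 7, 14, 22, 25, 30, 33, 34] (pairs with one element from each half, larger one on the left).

Take each right-half value and tally the left-half values above it:
r = 7: 8, 12, 18 → 3
r = 14: 18 → 1
r = 22: none → 0
r = 25: none → 0
r = 30: none → 0
r = 33: none → 0
r = 34: none → 0
Cross-inversions: 3 + 1 + 0 + 0 + 0 + 0 + 0 = 4

There are 4 cross-inversions.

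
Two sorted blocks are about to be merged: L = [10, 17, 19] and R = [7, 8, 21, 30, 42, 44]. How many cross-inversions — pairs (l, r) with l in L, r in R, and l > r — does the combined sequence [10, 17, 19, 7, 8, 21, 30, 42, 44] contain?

Take each right-half value and tally the left-half values above it:
r = 7: 10, 17, 19 → 3
r = 8: 10, 17, 19 → 3
r = 21: none → 0
r = 30: none → 0
r = 42: none → 0
r = 44: none → 0
Cross-inversions: 3 + 3 + 0 + 0 + 0 + 0 = 6

6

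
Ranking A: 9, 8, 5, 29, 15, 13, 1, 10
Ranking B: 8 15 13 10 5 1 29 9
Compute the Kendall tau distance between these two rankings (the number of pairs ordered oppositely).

15

Assign each item its position (1..8) in the first ordering, then rewrite the second ordering as that position sequence:
positions: 9→1, 8→2, 5→3, 29→4, 15→5, 13→6, 1→7, 10→8
second ordering as positions: [2, 5, 6, 8, 3, 7, 4, 1]
Discordant pairs = inversions in this position sequence.
2: 1 → 1
5: 3, 4, 1 → 3
6: 3, 4, 1 → 3
8: 3, 7, 4, 1 → 4
3: 1 → 1
7: 4, 1 → 2
4: 1 → 1
1: 0
Total: 1 + 3 + 3 + 4 + 1 + 2 + 1 + 0 = 15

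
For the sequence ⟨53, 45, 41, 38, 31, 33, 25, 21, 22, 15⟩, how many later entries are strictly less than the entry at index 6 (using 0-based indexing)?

3

The element at index 6 is 25.
Elements after it: 21, 22, 15
Those smaller than 25: 21, 22, 15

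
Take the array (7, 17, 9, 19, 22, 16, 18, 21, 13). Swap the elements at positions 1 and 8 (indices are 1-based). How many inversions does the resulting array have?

Positions 1 and 8 hold 7 and 21; after swapping, the array is [21, 17, 9, 19, 22, 16, 18, 7, 13].
Sweep left to right; for each value list the smaller values that follow it:
21 → 17, 9, 19, 16, 18, 7, 13 → 7
17 → 9, 16, 7, 13 → 4
9 → 7 → 1
19 → 16, 18, 7, 13 → 4
22 → 16, 18, 7, 13 → 4
16 → 7, 13 → 2
18 → 7, 13 → 2
7 → none → 0
13 → none → 0
Sum: 7 + 4 + 1 + 4 + 4 + 2 + 2 + 0 + 0 = 24

24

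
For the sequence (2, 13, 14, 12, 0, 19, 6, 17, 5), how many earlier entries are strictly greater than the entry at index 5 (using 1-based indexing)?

4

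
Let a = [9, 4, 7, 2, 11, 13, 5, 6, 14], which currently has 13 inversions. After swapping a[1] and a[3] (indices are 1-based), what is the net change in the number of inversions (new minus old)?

-1

Positions 1 and 3 hold 9 and 7; after swapping, the array is [7, 4, 9, 2, 11, 13, 5, 6, 14].
For each element, count later entries that are smaller:
7: 4
4: 1
9: 3
2: 0
11: 2
13: 2
5: 0
6: 0
14: 0
Sum: 4 + 1 + 3 + 0 + 2 + 2 + 0 + 0 + 0 = 12
Change: 12 − 13 = -1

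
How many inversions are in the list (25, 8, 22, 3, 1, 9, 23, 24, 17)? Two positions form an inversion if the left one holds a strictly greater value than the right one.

17 inversions

Element-by-element contributions:
25 → 8, 22, 3, 1, 9, 23, 24, 17 → 8
8 → 3, 1 → 2
22 → 3, 1, 9, 17 → 4
3 → 1 → 1
1 → none → 0
9 → none → 0
23 → 17 → 1
24 → 17 → 1
17 → none → 0
Sum: 8 + 2 + 4 + 1 + 0 + 0 + 1 + 1 + 0 = 17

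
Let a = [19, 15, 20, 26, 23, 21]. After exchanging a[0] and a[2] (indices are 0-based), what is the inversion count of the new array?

Positions 0 and 2 hold 19 and 20; after swapping, the array is [20, 15, 19, 26, 23, 21].
Count, for each position, how many later elements it exceeds:
20 → 15, 19 → 2
15 → none → 0
19 → none → 0
26 → 23, 21 → 2
23 → 21 → 1
21 → none → 0
Sum: 2 + 0 + 0 + 2 + 1 + 0 = 5

5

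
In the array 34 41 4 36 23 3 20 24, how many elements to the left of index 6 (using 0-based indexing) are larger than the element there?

The element at index 6 is 20.
Elements before it: 34, 41, 4, 36, 23, 3
Those larger than 20: 34, 41, 36, 23

4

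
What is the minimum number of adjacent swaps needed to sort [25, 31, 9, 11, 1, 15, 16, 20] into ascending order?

14

Each adjacent swap fixes exactly one inversion, so the minimum swap count equals the number of inversions.
Count inversions — for each element, later elements that are smaller:
25: 9, 11, 1, 15, 16, 20 → 6
31: 9, 11, 1, 15, 16, 20 → 6
9: 1 → 1
11: 1 → 1
1: none → 0
15: none → 0
16: none → 0
20: none → 0
Total inversions: 6 + 6 + 1 + 1 + 0 + 0 + 0 + 0 = 14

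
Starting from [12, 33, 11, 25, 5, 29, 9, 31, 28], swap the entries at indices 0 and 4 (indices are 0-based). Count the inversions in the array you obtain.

Positions 0 and 4 hold 12 and 5; after swapping, the array is [5, 33, 11, 25, 12, 29, 9, 31, 28].
For each element, count later entries that are smaller:
5 → none → 0
33 → 11, 25, 12, 29, 9, 31, 28 → 7
11 → 9 → 1
25 → 12, 9 → 2
12 → 9 → 1
29 → 9, 28 → 2
9 → none → 0
31 → 28 → 1
28 → none → 0
Sum: 0 + 7 + 1 + 2 + 1 + 2 + 0 + 1 + 0 = 14

14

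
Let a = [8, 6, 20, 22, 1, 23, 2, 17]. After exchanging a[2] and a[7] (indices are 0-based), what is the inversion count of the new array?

Positions 2 and 7 hold 20 and 17; after swapping, the array is [8, 6, 17, 22, 1, 23, 2, 20].
Element-by-element contributions:
8: 3
6: 2
17: 2
22: 3
1: 0
23: 2
2: 0
20: 0
Sum: 3 + 2 + 2 + 3 + 0 + 2 + 0 + 0 = 12

There are 12 inversions.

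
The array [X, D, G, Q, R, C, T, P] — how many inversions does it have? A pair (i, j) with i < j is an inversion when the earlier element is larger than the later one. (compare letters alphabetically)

For each element, count later entries that are smaller:
X → D, G, Q, R, C, T, P → 7
D → C → 1
G → C → 1
Q → C, P → 2
R → C, P → 2
C → none → 0
T → P → 1
P → none → 0
Sum: 7 + 1 + 1 + 2 + 2 + 0 + 1 + 0 = 14

14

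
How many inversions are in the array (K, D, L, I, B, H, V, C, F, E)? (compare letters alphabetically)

For each element, count later entries that are smaller:
K: 7
D: 2
L: 6
I: 5
B: 0
H: 3
V: 3
C: 0
F: 1
E: 0
Sum: 7 + 2 + 6 + 5 + 0 + 3 + 3 + 0 + 1 + 0 = 27

Inversions: 27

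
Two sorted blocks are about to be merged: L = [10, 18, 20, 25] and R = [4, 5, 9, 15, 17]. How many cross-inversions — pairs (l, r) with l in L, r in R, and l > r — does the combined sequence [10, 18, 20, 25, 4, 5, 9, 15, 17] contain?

Count, for every r in R, how many entries of L exceed r:
r = 4: 10, 18, 20, 25 → 4
r = 5: 10, 18, 20, 25 → 4
r = 9: 10, 18, 20, 25 → 4
r = 15: 18, 20, 25 → 3
r = 17: 18, 20, 25 → 3
Cross-inversions: 4 + 4 + 4 + 3 + 3 = 18

18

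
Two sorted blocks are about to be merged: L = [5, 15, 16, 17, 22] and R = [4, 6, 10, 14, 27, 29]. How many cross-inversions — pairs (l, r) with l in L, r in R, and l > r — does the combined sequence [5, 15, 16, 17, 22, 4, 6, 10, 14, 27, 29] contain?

Count, for every r in R, how many entries of L exceed r:
r = 4: 5, 15, 16, 17, 22 → 5
r = 6: 15, 16, 17, 22 → 4
r = 10: 15, 16, 17, 22 → 4
r = 14: 15, 16, 17, 22 → 4
r = 27: none → 0
r = 29: none → 0
Cross-inversions: 5 + 4 + 4 + 4 + 0 + 0 = 17

17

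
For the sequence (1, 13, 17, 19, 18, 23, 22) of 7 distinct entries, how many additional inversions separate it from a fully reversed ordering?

19 inversions short

Maximum inversions for 7 distinct elements is C(7, 2) = 7·6/2 = 21.
Current inversions — for each element, count later smaller elements:
1: 0
13: 0
17: 0
19: 1
18: 0
23: 1
22: 0
Current total: 0 + 0 + 0 + 1 + 0 + 1 + 0 = 2
Shortfall: 21 − 2 = 19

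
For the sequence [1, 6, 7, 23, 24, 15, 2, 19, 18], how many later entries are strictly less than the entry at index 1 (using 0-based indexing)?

1

The element at index 1 is 6.
Elements after it: 7, 23, 24, 15, 2, 19, 18
Those smaller than 6: 2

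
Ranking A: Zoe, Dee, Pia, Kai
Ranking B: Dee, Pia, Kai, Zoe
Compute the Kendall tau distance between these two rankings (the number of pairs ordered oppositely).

There are 3 discordant pairs.

Assign each item its position (1..4) in the first ordering, then rewrite the second ordering as that position sequence:
positions: Zoe→1, Dee→2, Pia→3, Kai→4
second ordering as positions: [2, 3, 4, 1]
Discordant pairs = inversions in this position sequence.
2: 1 → 1
3: 1 → 1
4: 1 → 1
1: 0
Total: 1 + 1 + 1 + 0 = 3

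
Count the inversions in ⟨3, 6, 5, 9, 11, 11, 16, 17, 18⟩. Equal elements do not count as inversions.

1 inversion

For each element, count later entries that are smaller:
3 → none → 0
6 → 5 → 1
5 → none → 0
9 → none → 0
11 → none → 0
11 → none → 0
16 → none → 0
17 → none → 0
18 → none → 0
Sum: 0 + 1 + 0 + 0 + 0 + 0 + 0 + 0 + 0 = 1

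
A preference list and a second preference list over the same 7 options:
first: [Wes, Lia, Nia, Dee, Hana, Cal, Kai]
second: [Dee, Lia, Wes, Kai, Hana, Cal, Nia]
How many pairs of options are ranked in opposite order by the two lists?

9

Assign each item its position (1..7) in the first ordering, then rewrite the second ordering as that position sequence:
positions: Wes→1, Lia→2, Nia→3, Dee→4, Hana→5, Cal→6, Kai→7
second ordering as positions: [4, 2, 1, 7, 5, 6, 3]
Discordant pairs = inversions in this position sequence.
4: 2, 1, 3 → 3
2: 1 → 1
1: 0
7: 5, 6, 3 → 3
5: 3 → 1
6: 3 → 1
3: 0
Total: 3 + 1 + 0 + 3 + 1 + 1 + 0 = 9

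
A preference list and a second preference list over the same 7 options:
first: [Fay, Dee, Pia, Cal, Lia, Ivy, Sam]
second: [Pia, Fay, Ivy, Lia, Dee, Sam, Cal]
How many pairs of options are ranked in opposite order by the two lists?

There are 8 pairs.

Assign each item its position (1..7) in the first ordering, then rewrite the second ordering as that position sequence:
positions: Fay→1, Dee→2, Pia→3, Cal→4, Lia→5, Ivy→6, Sam→7
second ordering as positions: [3, 1, 6, 5, 2, 7, 4]
Discordant pairs = inversions in this position sequence.
3: 1, 2 → 2
1: 0
6: 5, 2, 4 → 3
5: 2, 4 → 2
2: 0
7: 4 → 1
4: 0
Total: 2 + 0 + 3 + 2 + 0 + 1 + 0 = 8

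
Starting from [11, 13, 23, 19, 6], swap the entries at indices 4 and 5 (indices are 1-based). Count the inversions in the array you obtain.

There are 4 inversions.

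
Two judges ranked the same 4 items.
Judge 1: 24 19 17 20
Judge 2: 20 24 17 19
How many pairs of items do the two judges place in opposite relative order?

Assign each item its position (1..4) in the first ordering, then rewrite the second ordering as that position sequence:
positions: 24→1, 19→2, 17→3, 20→4
second ordering as positions: [4, 1, 3, 2]
Discordant pairs = inversions in this position sequence.
4: 1, 3, 2 → 3
1: 0
3: 2 → 1
2: 0
Total: 3 + 0 + 1 + 0 = 4

4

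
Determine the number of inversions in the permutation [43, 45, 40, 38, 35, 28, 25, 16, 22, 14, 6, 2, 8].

74 out-of-order pairs

Count, for each position, how many later elements it exceeds:
43: 11
45: 11
40: 10
38: 9
35: 8
28: 7
25: 6
16: 4
22: 4
14: 3
6: 1
2: 0
8: 0
Sum: 11 + 11 + 10 + 9 + 8 + 7 + 6 + 4 + 4 + 3 + 1 + 0 + 0 = 74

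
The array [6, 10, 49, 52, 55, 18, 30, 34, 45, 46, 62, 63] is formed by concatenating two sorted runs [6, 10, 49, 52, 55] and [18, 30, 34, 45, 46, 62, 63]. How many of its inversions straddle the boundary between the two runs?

For each element r of the right run, count left-run elements greater than r:
r = 18: 49, 52, 55 → 3
r = 30: 49, 52, 55 → 3
r = 34: 49, 52, 55 → 3
r = 45: 49, 52, 55 → 3
r = 46: 49, 52, 55 → 3
r = 62: none → 0
r = 63: none → 0
Cross-inversions: 3 + 3 + 3 + 3 + 3 + 0 + 0 = 15

15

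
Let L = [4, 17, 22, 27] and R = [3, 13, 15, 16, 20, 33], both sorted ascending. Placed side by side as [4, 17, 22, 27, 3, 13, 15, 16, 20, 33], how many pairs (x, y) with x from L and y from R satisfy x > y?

15

Count, for every r in R, how many entries of L exceed r:
r = 3: 4, 17, 22, 27 → 4
r = 13: 17, 22, 27 → 3
r = 15: 17, 22, 27 → 3
r = 16: 17, 22, 27 → 3
r = 20: 22, 27 → 2
r = 33: none → 0
Cross-inversions: 4 + 3 + 3 + 3 + 2 + 0 = 15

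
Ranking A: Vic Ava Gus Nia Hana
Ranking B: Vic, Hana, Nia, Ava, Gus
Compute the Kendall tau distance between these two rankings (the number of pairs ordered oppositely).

Assign each item its position (1..5) in the first ordering, then rewrite the second ordering as that position sequence:
positions: Vic→1, Ava→2, Gus→3, Nia→4, Hana→5
second ordering as positions: [1, 5, 4, 2, 3]
Discordant pairs = inversions in this position sequence.
1: 0
5: 4, 2, 3 → 3
4: 2, 3 → 2
2: 0
3: 0
Total: 0 + 3 + 2 + 0 + 0 = 5

5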